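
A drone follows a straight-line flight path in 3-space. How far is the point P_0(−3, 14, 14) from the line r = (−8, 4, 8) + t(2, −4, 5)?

√161

Direction vector d = (2, −4, 5).
AP = (5, 10, 6); AP·d = 0, |AP|² = 161, |d|² = 45.
distance² = |AP|² − (AP·d)²/|d|² = 161 − 0/45 = 161, so the distance is √161.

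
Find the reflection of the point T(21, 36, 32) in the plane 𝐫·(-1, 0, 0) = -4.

(-13, 36, 32)

n = (-1, 0, 0), |n|² = 1, n·T − (-4) = -17, so t = -17/1 = -17.
Foot F = T − (-17)·n = (4, 36, 32); the reflection is 2F − T = (-13, 36, 32).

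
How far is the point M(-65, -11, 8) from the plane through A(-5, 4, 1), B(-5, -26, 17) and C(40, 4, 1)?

AB = (0, -30, 16) and AC = (45, 0, 0), so a normal is n = AB × AC = (0, 720, 1350).
n = (0, 720, 1350); n·P − 4230 = -1350; |n| = 1530; distance = 1350/1530 = 15/17.

15/17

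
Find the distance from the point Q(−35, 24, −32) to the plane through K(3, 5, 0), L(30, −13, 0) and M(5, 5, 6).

KL = (27, −18, 0) and KM = (2, 0, 6), so a normal is n = KL × KM = (−108, −162, 36).
n = (−108, −162, 36); n·P − (-1134) = -126; |n| = 198; distance = 126/198 = 7/11.

7/11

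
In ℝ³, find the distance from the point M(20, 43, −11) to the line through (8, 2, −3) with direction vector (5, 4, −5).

7√17

Direction vector d = (5, 4, −5).
AP = (12, 41, −8), and AP × d = (−173, 20, −157).
|AP × d|² = 54978 and |d|² = 66, so the distance is √(54978/66) = √833 = 7√17.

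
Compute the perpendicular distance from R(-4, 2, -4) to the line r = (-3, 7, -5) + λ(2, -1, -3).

Direction vector d = (2, -1, -3).
AP = (-1, -5, 1); AP·d = 0, |AP|² = 27, |d|² = 14.
distance² = |AP|² − (AP·d)²/|d|² = 27 − 0/14 = 27, so the distance is 3√3.

3√3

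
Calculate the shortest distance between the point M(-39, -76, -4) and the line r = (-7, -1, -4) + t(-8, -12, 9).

45

Direction vector d = (-8, -12, 9).
AP = (-32, -75, 0); AP·d = 1156, |AP|² = 6649, |d|² = 289.
distance² = |AP|² − (AP·d)²/|d|² = 6649 − 1336336/289 = 2025, so the distance is 45.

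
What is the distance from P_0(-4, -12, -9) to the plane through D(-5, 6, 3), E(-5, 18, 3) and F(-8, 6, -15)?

DE = (0, 12, 0) and DF = (-3, 0, -18), so a normal is n = DE × DF = (-216, 0, 36).
d = |(-216)·(-4) + 36·(-9) − 1188| / √(46656 + 0 + 1296) = |-648| / (36√37) = 18/√37.

18√37/37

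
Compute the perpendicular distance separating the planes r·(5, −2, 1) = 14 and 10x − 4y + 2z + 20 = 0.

Divide the second equation by 2 to match normals: 5x − 2y + z = -10.
With common normal n = (5, −2, 1) (|n| = √30), the distance is |14 − (-10)|/|n| = 24/√30 = 4√30/5.

24/√30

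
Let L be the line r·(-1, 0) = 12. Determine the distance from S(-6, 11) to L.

d = |(-1)·(-6) + 0·11 − 12| / √(1 + 0) = |-6|/1 = 6.

6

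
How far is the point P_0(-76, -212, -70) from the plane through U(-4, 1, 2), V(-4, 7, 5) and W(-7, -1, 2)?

UV = (0, 6, 3) and UW = (-3, -2, 0), so a normal is n = UV × UW = (6, -9, 18).
Then n·(-76, -212, -70) - 3 = 189.
|n| = √(36 + 81 + 324) = 21, so the distance is |189|/21 = 9.

9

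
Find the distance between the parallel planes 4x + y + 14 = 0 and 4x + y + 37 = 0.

With common normal n = (4, 1, 0) (|n| = √17), the distance is |(-14) − (-37)|/|n| = 23/√17.

23/√17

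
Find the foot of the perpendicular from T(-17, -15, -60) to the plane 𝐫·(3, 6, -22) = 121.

(-23, -27, -16)

The perpendicular from T has direction n = (3, 6, -22): r = (-17, -15, -60) + t(3, 6, -22).
Substitute into the plane: n·(T + tn) = 121 gives 1179 + 529t = 121, so t = -2.
Foot = (-17, -15, -60) + (-2)·(3, 6, -22) = (-23, -27, -16).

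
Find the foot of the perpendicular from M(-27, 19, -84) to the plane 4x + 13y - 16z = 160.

n = (4, 13, -16), |n|² = 441, and n·M − 160 = 1323.
t = 1323/441 = 3, so the foot is M − t·n = (-27, 19, -84) − 3·(4, 13, -16) = (-39, -20, -36).

(-39, -20, -36)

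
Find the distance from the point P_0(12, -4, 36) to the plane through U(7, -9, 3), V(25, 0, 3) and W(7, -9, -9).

√5

UV = (18, 9, 0) and UW = (0, 0, -12), so a normal is n = UV × UW = (-108, 216, 0).
n = (-108, 216, 0); n·P − (-2700) = 540; |n| = 108√5; distance = 540/(108√5) = √5.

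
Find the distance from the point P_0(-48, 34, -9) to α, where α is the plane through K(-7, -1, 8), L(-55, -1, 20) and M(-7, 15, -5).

KL = (-48, 0, 12) and KM = (0, 16, -13), so a normal is n = KL × KM = (-192, -624, -768).
n = (-192, -624, -768); n·P − (-4176) = -912; |n| = 1008; distance = 912/1008 = 19/21.

19/21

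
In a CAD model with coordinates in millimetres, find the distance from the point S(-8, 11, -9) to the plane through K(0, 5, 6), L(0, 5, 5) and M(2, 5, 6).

KL = (0, 0, -1) and KM = (2, 0, 0), so a normal is n = KL × KM = (0, -2, 0).
d = |(-2)·11 − (-10)| / √(0 + 4 + 0) = |-12| / 2 = 6.

6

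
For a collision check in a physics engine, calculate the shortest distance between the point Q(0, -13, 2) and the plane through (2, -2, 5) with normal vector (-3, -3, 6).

7√6/6

The plane has equation n·(r − (2, -2, 5)) = 0, i.e. n·r = 30.
d = |(-3)·0 + (-3)·(-13) + 6·2 − 30| / √(9 + 9 + 36) = |21| / (3√6) = 7√6/6.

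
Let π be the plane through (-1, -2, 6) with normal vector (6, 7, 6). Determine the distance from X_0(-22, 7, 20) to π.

21/11

The plane has equation n·(r − (-1, -2, 6)) = 0, i.e. n·r = 16.
d = |6·(-22) + 7·7 + 6·20 − 16| / √(36 + 49 + 36) = |21| / 11 = 21/11.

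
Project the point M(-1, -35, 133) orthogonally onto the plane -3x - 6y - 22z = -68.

(-16, -65, 23)

n = (-3, -6, -22), |n|² = 529, and n·M − (-68) = -2645.
t = -2645/529 = -5, so the foot is M − t·n = (-1, -35, 133) − (-5)·(-3, -6, -22) = (-16, -65, 23).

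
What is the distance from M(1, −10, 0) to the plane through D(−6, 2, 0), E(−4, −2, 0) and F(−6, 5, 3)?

√6/3

DE = (2, −4, 0) and DF = (0, 3, 3), so a normal is n = DE × DF = (−12, −6, 6).
n = (−12, −6, 6); n·P − 60 = -12; |n| = 6√6; distance = 12/(6√6) = √6/3.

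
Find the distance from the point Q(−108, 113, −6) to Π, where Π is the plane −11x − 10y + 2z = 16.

Normal vector n = (−11, −10, 2), and n·(−108, 113, −6) − 16 = 30.
|n| = √(121 + 100 + 4) = 15, so the distance is |30|/15 = 2.

2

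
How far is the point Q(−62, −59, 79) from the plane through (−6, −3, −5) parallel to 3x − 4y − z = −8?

Parallel planes share the normal n = (3, −4, −1); since (−6, −3, −5) lies on the plane, its equation is 3x − 4y − z = -1.
n = (3, −4, −1); n·P − (-1) = -28; |n| = √26; distance = 28/√26.

14√26/13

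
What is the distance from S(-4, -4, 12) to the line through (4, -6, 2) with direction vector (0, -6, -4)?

2√29

Direction vector d = (0, -6, -4).
AP = (-8, 2, 10), and AP × d = (52, -32, 48).
|AP × d|² = 6032 and |d|² = 52, so the distance is √(6032/52) = √116 = 2√29.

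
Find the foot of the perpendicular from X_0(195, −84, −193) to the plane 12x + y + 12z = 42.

The perpendicular from X_0 has direction n = (12, 1, 12): r = (195, −84, −193) + λ(12, 1, 12).
Substitute into the plane: n·(X_0 + λn) = 42 gives -60 + 289λ = 42, so λ = 6/17.
Foot = (195, −84, −193) + (6/17)·(12, 1, 12) = (3387/17, −1422/17, −3209/17).

(3387/17, -1422/17, -3209/17)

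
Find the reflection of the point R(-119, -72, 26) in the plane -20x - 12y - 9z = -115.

(81, 48, 116)

n = (-20, -12, -9), |n|² = 625, n·R − (-115) = 3125, so t = 3125/625 = 5.
Foot F = R − 5·n = (-19, -12, 71); the reflection is 2F − R = (81, 48, 116).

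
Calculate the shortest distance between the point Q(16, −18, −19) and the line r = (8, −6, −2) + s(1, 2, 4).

√161

Direction vector d = (1, 2, 4).
AP = (8, −12, −17); AP·d = -84, |AP|² = 497, |d|² = 21.
distance² = |AP|² − (AP·d)²/|d|² = 497 − 7056/21 = 161, so the distance is √161.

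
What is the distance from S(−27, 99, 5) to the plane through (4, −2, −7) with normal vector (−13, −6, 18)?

The plane has equation n·(r − (4, −2, −7)) = 0, i.e. n·r = -166.
Then n·(−27, 99, 5) − (−166) = 13.
|n| = √(169 + 36 + 324) = 23, so the distance is |13|/23 = 13/23.

13/23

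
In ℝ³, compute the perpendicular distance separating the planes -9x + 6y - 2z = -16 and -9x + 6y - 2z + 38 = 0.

Both planes have normal n = (-9, 6, -2), |n| = 11. Any point on the first plane is at distance |(-38) − (-16)|/|n| = 22/11 = 2 from the second.

2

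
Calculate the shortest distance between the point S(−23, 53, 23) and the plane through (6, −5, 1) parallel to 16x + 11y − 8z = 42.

Parallel planes share the normal n = (16, 11, −8); since (6, −5, 1) lies on the plane, its equation is 16x + 11y − 8z = 33.
Then n·(−23, 53, 23) − 33 = −2.
|n| = √(256 + 121 + 64) = 21, so the distance is |-2|/21 = 2/21.

2/21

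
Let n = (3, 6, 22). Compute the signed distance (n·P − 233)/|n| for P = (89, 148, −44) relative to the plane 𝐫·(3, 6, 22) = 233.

-2

n·P − 233 = -46.
|n| = 23, so the signed distance is -46/23 = -2.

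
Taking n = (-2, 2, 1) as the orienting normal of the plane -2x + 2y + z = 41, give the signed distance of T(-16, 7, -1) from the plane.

4/3

n·T − 41 = 4.
|n| = 3, so the signed distance is 4/3.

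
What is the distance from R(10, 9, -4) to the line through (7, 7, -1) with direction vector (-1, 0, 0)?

Direction vector d = (-1, 0, 0).
AP = (3, 2, -3), and AP × d = (0, 3, 2).
|AP × d|² = 13 and |d|² = 1, so the distance is √13.

√13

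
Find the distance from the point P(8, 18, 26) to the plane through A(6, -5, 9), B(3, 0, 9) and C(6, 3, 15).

11/(5√2)

AB = (-3, 5, 0) and AC = (0, 8, 6), so a normal is n = AB × AC = (30, 18, -24).
n = (30, 18, -24); n·P − (-126) = 66; |n| = 30√2; distance = 66/(30√2) = 11/(5√2).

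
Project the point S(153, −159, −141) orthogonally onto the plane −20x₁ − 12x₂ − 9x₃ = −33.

The perpendicular from S has direction n = (−20, −12, −9): r = (153, −159, −141) + λ(−20, −12, −9).
Substitute into the plane: n·(S + λn) = -33 gives 117 + 625λ = -33, so λ = -6/25.
Foot = (153, −159, −141) + (-6/25)·(−20, −12, −9) = (789/5, −3903/25, −3471/25).

(789/5, -3903/25, -3471/25)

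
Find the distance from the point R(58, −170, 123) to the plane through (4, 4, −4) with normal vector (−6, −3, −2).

8

The plane has equation n·(r − (4, 4, −4)) = 0, i.e. n·r = -28.
n = (−6, −3, −2); n·P − (-28) = -56; |n| = 7; distance = 56/7 = 8.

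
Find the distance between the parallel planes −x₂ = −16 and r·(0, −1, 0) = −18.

With common normal n = (0, −1, 0) (|n| = 1), the distance is |(-16) − (-18)|/|n| = 2/1 = 2.

2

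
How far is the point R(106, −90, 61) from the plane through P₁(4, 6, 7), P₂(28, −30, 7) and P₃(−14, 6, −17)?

P₁P₂ = (24, −36, 0) and P₁P₃ = (−18, 0, −24), so a normal is n = P₁P₂ × P₁P₃ = (864, 576, −648).
Then n·(106, −90, 61) − 2376 = −2160.
|n| = √(746496 + 331776 + 419904) = 1224, so the distance is |-2160|/1224 = 30/17.

30/17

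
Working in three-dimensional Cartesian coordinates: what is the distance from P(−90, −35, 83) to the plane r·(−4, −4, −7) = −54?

Normal vector n = (−4, −4, −7), and n·(−90, −35, 83) − (−54) = −27.
|n| = √(16 + 16 + 49) = 9, so the distance is |-27|/9 = 3.

3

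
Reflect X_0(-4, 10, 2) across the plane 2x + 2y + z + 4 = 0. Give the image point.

n = (2, 2, 1), |n|² = 9, n·X_0 − (-4) = 18, so t = 18/9 = 2.
Foot F = X_0 − 2·n = (-8, 6, 0); the reflection is 2F − X_0 = (-12, 2, -2).

(-12, 2, -2)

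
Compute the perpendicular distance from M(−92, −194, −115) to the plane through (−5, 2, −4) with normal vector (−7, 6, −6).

The plane has equation n·(r − (−5, 2, −4)) = 0, i.e. n·r = 71.
n = (−7, 6, −6); n·P − 71 = 99; |n| = 11; distance = 99/11 = 9.

9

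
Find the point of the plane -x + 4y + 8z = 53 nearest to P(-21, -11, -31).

(-25, 5, 1)

The perpendicular from P has direction n = (-1, 4, 8): r = (-21, -11, -31) + μ(-1, 4, 8).
Substitute into the plane: n·(P + μn) = 53 gives -271 + 81μ = 53, so μ = 4.
Foot = (-21, -11, -31) + 4·(-1, 4, 8) = (-25, 5, 1).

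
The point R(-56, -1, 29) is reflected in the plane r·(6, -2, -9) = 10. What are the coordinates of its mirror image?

(4, -21, -61)

With n = (6, -2, -9), the signed offset is (n·R − 10)/|n|² = -605/121 = -5.
R' = R − 2t·n = (-56, -1, 29) − (-10)·(6, -2, -9) = (4, -21, -61).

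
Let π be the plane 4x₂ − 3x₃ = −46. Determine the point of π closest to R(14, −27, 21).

The perpendicular from R has direction n = (0, 4, −3): r = (14, −27, 21) + t(0, 4, −3).
Substitute into the plane: n·(R + tn) = -46 gives -171 + 25t = -46, so t = 5.
Foot = (14, −27, 21) + 5·(0, 4, −3) = (14, −7, 6).

(14, -7, 6)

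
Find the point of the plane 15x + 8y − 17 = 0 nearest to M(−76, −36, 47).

(-1, 4, 47)

The perpendicular from M has direction n = (15, 8, 0): r = (−76, −36, 47) + t(15, 8, 0).
Substitute into the plane: n·(M + tn) = 17 gives -1428 + 289t = 17, so t = 5.
Foot = (−76, −36, 47) + 5·(15, 8, 0) = (−1, 4, 47).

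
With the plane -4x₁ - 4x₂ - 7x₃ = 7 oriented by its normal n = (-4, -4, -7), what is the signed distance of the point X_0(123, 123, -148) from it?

5

n·X_0 − 7 = 45.
|n| = 9, so the signed distance is 45/9 = 5.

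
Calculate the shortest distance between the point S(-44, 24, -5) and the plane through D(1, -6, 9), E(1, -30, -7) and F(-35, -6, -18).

3/17

DE = (0, -24, -16) and DF = (-36, 0, -27), so a normal is n = DE × DF = (648, 576, -864).
Then n·(-44, 24, -5) - (-10584) = 216.
|n| = √(419904 + 331776 + 746496) = 1224, so the distance is |216|/1224 = 3/17.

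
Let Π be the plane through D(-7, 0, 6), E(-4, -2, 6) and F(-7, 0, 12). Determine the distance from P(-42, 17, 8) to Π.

DE = (3, -2, 0) and DF = (0, 0, 6), so a normal is n = DE × DF = (-12, -18, 0).
Then n·(-42, 17, 8) - 84 = 114.
|n| = √(144 + 324 + 0) = 6√13, so the distance is |114|/(6√13) = 19/√13.

19/√13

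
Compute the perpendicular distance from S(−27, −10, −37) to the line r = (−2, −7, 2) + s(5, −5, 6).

Direction vector d = (5, −5, 6).
AP = (−25, −3, −39), and AP × d = (−213, −45, 140).
|AP × d|² = 66994 and |d|² = 86, so the distance is √(66994/86) = √779.

√779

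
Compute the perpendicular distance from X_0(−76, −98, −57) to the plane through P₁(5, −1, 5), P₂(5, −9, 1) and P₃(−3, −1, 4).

P₁P₂ = (0, −8, −4) and P₁P₃ = (−8, 0, −1), so a normal is n = P₁P₂ × P₁P₃ = (8, 32, −64).
Then n·(−76, −98, −57) − (−312) = 216.
|n| = √(64 + 1024 + 4096) = 72, so the distance is |216|/72 = 3.

3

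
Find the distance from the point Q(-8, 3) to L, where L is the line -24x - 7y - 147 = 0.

24/25

The normal to the line is n = (-24, -7) with |n| = 25.
|n·Q − 147| = |171 − 147| = 24, so the distance is 24/25.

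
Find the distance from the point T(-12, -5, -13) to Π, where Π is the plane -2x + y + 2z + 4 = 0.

1

n = (-2, 1, 2); n·P − (-4) = -3; |n| = 3; distance = 3/3 = 1.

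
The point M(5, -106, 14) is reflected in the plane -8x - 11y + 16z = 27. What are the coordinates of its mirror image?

With n = (-8, -11, 16), the signed offset is (n·M − 27)/|n|² = 1323/441 = 3.
M' = M − 2t·n = (5, -106, 14) − 6·(-8, -11, 16) = (53, -40, -82).

(53, -40, -82)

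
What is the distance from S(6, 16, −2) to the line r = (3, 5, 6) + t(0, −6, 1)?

√46

Direction vector d = (0, −6, 1).
AP = (3, 11, −8); AP·d = -74, |AP|² = 194, |d|² = 37.
distance² = |AP|² − (AP·d)²/|d|² = 194 − 5476/37 = 46, so the distance is √46.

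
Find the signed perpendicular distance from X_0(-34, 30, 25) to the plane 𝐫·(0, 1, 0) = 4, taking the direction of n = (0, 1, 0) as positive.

26

n·X_0 − 4 = 26.
|n| = 1, so the signed distance is 26/1 = 26.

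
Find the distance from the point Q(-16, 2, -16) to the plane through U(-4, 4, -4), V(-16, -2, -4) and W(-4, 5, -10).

UV = (-12, -6, 0) and UW = (0, 1, -6), so a normal is n = UV × UW = (36, -72, -12).
d = |36·(-16) + (-72)·2 + (-12)·(-16) − (-384)| / √(1296 + 5184 + 144) = |-144| / (12√46) = 12/√46.

12/√46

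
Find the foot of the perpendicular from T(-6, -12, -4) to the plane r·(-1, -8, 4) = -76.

(-4, 4, -12)

n = (-1, -8, 4), |n|² = 81, and n·T − (-76) = 162.
t = 162/81 = 2, so the foot is T − t·n = (-6, -12, -4) − 2·(-1, -8, 4) = (-4, 4, -12).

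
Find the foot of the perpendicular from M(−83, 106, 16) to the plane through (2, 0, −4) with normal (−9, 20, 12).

n = (−9, 20, 12), |n|² = 625, and n·M − (-66) = 3125.
t = 3125/625 = 5, so the foot is M − t·n = (−83, 106, 16) − 5·(−9, 20, 12) = (−38, 6, −44).

(-38, 6, -44)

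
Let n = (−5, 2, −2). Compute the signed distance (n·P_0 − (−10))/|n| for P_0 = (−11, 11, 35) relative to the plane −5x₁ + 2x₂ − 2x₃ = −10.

17√33/33

n·P_0 − (-10) = 17.
|n| = √33, so the signed distance is 17√33/33.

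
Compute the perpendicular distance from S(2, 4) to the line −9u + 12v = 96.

22/5

d = |(-9)·2 + 12·4 − 96| / √(81 + 144) = |-66|/15 = 22/5.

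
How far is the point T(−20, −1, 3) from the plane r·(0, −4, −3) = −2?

Normal vector n = (0, −4, −3), and n·(−20, −1, 3) − (−2) = −3.
|n| = √(0 + 16 + 9) = 5, so the distance is |-3|/5 = 3/5.

3/5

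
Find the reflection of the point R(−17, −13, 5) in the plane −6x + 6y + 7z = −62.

With n = (−6, 6, 7), the signed offset is (n·R − (-62))/|n|² = 121/121 = 1.
R' = R − 2t·n = (−17, −13, 5) − 2·(−6, 6, 7) = (−5, −25, −9).

(-5, -25, -9)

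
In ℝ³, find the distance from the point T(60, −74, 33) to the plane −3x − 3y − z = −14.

d = |(-3)·60 + (-3)·(-74) + (-1)·33 − (-14)| / √(9 + 9 + 1) = |23| / √19 = 23√19/19.

23/√19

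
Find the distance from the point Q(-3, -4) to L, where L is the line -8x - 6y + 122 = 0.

The normal to the line is n = (-8, -6) with |n| = 10.
|n·Q − (-122)| = |48 − (-122)| = 170, so the distance is 170/10 = 17.

17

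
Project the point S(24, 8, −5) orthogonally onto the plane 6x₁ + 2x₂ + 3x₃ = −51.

n = (6, 2, 3), |n|² = 49, and n·S − (-51) = 196.
t = 196/49 = 4, so the foot is S − t·n = (24, 8, −5) − 4·(6, 2, 3) = (0, 0, −17).

(0, 0, -17)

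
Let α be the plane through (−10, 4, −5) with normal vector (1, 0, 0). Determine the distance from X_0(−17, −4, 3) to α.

7

The plane has equation n·(r − (−10, 4, −5)) = 0, i.e. n·r = -10.
Then n·(−17, −4, 3) − (−10) = −7.
|n| = √(1 + 0 + 0) = 1, so the distance is |-7|/1 = 7.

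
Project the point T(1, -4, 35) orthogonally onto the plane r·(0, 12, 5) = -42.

The perpendicular from T has direction n = (0, 12, 5): r = (1, -4, 35) + λ(0, 12, 5).
Substitute into the plane: n·(T + λn) = -42 gives 127 + 169λ = -42, so λ = -1.
Foot = (1, -4, 35) + (-1)·(0, 12, 5) = (1, -16, 30).

(1, -16, 30)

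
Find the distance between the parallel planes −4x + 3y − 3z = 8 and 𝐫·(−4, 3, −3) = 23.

Both planes have normal n = (−4, 3, −3), |n| = √34. Any point on the first plane is at distance |23 − 8|/|n| = 15/√34 from the second.

15√34/34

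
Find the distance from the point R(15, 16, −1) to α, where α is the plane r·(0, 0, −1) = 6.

Normal vector n = (0, 0, −1), and n·(15, 16, −1) − 6 = −5.
|n| = √(0 + 0 + 1) = 1, so the distance is |-5|/1 = 5.

5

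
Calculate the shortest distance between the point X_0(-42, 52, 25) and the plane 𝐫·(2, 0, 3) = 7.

16/√13

d = |2·(-42) + 3·25 − 7| / √(4 + 0 + 9) = |-16| / √13 = 16√13/13.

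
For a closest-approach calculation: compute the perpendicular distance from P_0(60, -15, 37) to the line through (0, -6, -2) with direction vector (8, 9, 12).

51

Direction vector d = (8, 9, 12).
AP = (60, -9, 39); AP·d = 867, |AP|² = 5202, |d|² = 289.
distance² = |AP|² − (AP·d)²/|d|² = 5202 − 751689/289 = 2601, so the distance is 51.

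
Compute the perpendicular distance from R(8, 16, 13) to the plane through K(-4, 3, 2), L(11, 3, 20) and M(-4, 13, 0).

2√62/31

KL = (15, 0, 18) and KM = (0, 10, -2), so a normal is n = KL × KM = (-180, 30, 150).
Then n·(8, 16, 13) - 1110 = -120.
|n| = √(32400 + 900 + 22500) = 30√62, so the distance is |-120|/(30√62) = 4/√62.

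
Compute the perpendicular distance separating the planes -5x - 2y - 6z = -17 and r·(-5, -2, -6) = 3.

With common normal n = (-5, -2, -6) (|n| = √65), the distance is |(-17) − 3|/|n| = 20/√65 = 4√65/13.

4√65/13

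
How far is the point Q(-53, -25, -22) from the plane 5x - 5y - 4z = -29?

23√66/66

n = (5, -5, -4); n·P − (-29) = -23; |n| = √66; distance = 23/√66 = 23√66/66.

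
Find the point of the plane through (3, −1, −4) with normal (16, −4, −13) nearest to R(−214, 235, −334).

(-1466/7, 1637/7, -2364/7)

n = (16, −4, −13), |n|² = 441, and n·R − 104 = -126.
t = -126/441 = -2/7, so the foot is R − t·n = (−214, 235, −334) − (-2/7)·(16, −4, −13) = (−1466/7, 1637/7, −2364/7).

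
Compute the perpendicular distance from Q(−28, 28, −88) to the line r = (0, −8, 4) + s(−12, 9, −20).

Direction vector d = (−12, 9, −20).
AP = (−28, 36, −92); AP·d = 2500, |AP|² = 10544, |d|² = 625.
distance² = |AP|² − (AP·d)²/|d|² = 10544 − 6250000/625 = 544, so the distance is 4√34.

4√34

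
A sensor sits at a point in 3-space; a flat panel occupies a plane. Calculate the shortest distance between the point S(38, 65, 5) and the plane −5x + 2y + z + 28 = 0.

9√30/10

n = (−5, 2, 1); n·P − (-28) = -27; |n| = √30; distance = 27/√30 = 9√30/10.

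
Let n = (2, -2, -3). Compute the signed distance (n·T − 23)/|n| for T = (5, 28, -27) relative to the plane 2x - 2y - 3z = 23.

n·T − 23 = 12.
|n| = √17, so the signed distance is 12√17/17.

12√17/17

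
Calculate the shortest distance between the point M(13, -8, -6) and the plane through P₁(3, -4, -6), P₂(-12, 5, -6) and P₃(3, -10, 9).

10/√38

P₁P₂ = (-15, 9, 0) and P₁P₃ = (0, -6, 15), so a normal is n = P₁P₂ × P₁P₃ = (135, 225, 90).
Then n·(13, -8, -6) - (-1035) = 450.
|n| = √(18225 + 50625 + 8100) = 45√38, so the distance is |450|/(45√38) = 10/√38.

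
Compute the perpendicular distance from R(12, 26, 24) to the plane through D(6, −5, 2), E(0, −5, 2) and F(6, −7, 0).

9/√2

DE = (−6, 0, 0) and DF = (0, −2, −2), so a normal is n = DE × DF = (0, −12, 12).
Then n·(12, 26, 24) − 84 = −108.
|n| = √(0 + 144 + 144) = 12√2, so the distance is |-108|/(12√2) = 9/√2.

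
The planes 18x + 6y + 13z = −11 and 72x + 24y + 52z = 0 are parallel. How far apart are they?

11/23

Divide the second equation by 4 to match normals: 18x + 6y + 13z = 0.
With common normal n = (18, 6, 13) (|n| = 23), the distance is |(-11) − 0|/|n| = 11/23.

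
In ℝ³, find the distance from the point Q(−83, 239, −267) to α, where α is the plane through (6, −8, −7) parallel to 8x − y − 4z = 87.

Parallel planes share the normal n = (8, −1, −4); since (6, −8, −7) lies on the plane, its equation is 8x − y − 4z = 84.
Then n·(−83, 239, −267) − 84 = 81.
|n| = √(64 + 1 + 16) = 9, so the distance is |81|/9 = 9.

9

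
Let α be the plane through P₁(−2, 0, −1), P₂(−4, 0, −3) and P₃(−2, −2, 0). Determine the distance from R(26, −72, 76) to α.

26/3

P₁P₂ = (−2, 0, −2) and P₁P₃ = (0, −2, 1), so a normal is n = P₁P₂ × P₁P₃ = (−4, 2, 4).
Then n·(26, −72, 76) − 4 = 52.
|n| = √(16 + 4 + 16) = 6, so the distance is |52|/6 = 26/3.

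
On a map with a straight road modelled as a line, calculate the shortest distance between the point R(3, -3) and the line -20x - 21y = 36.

The normal to the line is n = (-20, -21) with |n| = 29.
|n·R − 36| = |3 − 36| = 33, so the distance is 33/29.

33/29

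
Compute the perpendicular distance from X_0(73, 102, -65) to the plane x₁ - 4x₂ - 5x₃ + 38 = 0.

2√42/3

n = (1, -4, -5); n·P − (-38) = 28; |n| = √42; distance = 28/√42.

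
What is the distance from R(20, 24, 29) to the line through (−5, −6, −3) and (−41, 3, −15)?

√1873

A direction vector is d = (−36, 9, −12).
AP = (25, 30, 32), and AP × d = (−648, −852, 1305).
|AP × d|² = 2848833 and |d|² = 1521, so the distance is √(2848833/1521) = √1873.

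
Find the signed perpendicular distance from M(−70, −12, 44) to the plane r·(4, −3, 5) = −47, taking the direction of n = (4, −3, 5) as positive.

n·M − (-47) = 23.
|n| = 5√2, so the signed distance is 23√2/10.

23√2/10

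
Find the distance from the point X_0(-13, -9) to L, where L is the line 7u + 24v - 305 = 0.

612/25

d = |7·(-13) + 24·(-9) − 305| / √(49 + 576) = |-612|/25 = 612/25.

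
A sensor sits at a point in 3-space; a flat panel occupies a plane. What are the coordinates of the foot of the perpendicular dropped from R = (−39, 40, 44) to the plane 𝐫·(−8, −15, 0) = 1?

(-47, 25, 44)

The perpendicular from R has direction n = (−8, −15, 0): r = (−39, 40, 44) + λ(−8, −15, 0).
Substitute into the plane: n·(R + λn) = 1 gives -288 + 289λ = 1, so λ = 1.
Foot = (−39, 40, 44) + 1·(−8, −15, 0) = (−47, 25, 44).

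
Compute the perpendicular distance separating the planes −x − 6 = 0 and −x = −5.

11

With common normal n = (−1, 0, 0) (|n| = 1), the distance is |6 − (-5)|/|n| = 11/1 = 11.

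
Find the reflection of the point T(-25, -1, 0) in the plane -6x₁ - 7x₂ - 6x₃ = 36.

With n = (-6, -7, -6), the signed offset is (n·T − 36)/|n|² = 121/121 = 1.
T' = T − 2t·n = (-25, -1, 0) − 2·(-6, -7, -6) = (-13, 13, 12).

(-13, 13, 12)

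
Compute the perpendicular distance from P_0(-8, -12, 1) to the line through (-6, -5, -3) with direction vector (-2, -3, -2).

Direction vector d = (-2, -3, -2).
AP = (-2, -7, 4); AP·d = 17, |AP|² = 69, |d|² = 17.
distance² = |AP|² − (AP·d)²/|d|² = 69 − 289/17 = 52, so the distance is 2√13.

2√13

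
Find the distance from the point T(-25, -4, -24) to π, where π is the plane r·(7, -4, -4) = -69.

n = (7, -4, -4); n·P − (-69) = 6; |n| = 9; distance = 6/9 = 2/3.

2/3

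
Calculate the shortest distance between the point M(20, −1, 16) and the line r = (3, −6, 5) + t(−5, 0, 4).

Direction vector d = (−5, 0, 4).
AP = (17, 5, 11), and AP × d = (20, −123, 25).
|AP × d|² = 16154 and |d|² = 41, so the distance is √(16154/41) = √394.

√394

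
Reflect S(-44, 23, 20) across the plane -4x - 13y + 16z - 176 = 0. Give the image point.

With n = (-4, -13, 16), the signed offset is (n·S − 176)/|n|² = 21/441 = 1/21.
S' = S − 2t·n = (-44, 23, 20) − (2/21)·(-4, -13, 16) = (-916/21, 509/21, 388/21).

(-916/21, 509/21, 388/21)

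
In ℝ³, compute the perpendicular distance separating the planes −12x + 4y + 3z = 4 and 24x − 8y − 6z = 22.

Divide the second equation by -2 to match normals: −12x + 4y + 3z = -11.
With common normal n = (−12, 4, 3) (|n| = 13), the distance is |4 − (-11)|/|n| = 15/13.

15/13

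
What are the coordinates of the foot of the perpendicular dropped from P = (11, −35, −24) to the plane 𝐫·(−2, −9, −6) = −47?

n = (−2, −9, −6), |n|² = 121, and n·P − (-47) = 484.
t = 484/121 = 4, so the foot is P − t·n = (11, −35, −24) − 4·(−2, −9, −6) = (19, 1, 0).

(19, 1, 0)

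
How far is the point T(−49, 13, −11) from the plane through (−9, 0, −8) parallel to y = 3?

Parallel planes share the normal n = (0, 1, 0); since (−9, 0, −8) lies on the plane, its equation is y = 0.
Then n·(−49, 13, −11) − 0 = 13.
|n| = √(0 + 1 + 0) = 1, so the distance is |13|/1 = 13.

13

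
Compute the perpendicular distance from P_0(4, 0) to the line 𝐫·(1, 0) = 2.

d = |1·4 + 0·0 − 2| / √(1 + 0) = |2|/1 = 2.

2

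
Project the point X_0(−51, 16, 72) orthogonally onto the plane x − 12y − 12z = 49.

The perpendicular from X_0 has direction n = (1, −12, −12): r = (−51, 16, 72) + λ(1, −12, −12).
Substitute into the plane: n·(X_0 + λn) = 49 gives -1107 + 289λ = 49, so λ = 4.
Foot = (−51, 16, 72) + 4·(1, −12, −12) = (−47, −32, 24).

(-47, -32, 24)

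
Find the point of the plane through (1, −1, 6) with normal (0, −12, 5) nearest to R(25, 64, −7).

n = (0, −12, 5), |n|² = 169, and n·R − 42 = -845.
t = -845/169 = -5, so the foot is R − t·n = (25, 64, −7) − (-5)·(0, −12, 5) = (25, 4, 18).

(25, 4, 18)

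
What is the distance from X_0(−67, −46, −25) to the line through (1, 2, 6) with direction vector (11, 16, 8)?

7√17

Direction vector d = (11, 16, 8).
AP = (−68, −48, −31); AP·d = -1764, |AP|² = 7889, |d|² = 441.
distance² = |AP|² − (AP·d)²/|d|² = 7889 − 3111696/441 = 833, so the distance is 7√17.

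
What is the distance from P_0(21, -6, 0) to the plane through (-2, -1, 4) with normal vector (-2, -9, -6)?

The plane has equation n·(r − (-2, -1, 4)) = 0, i.e. n·r = -11.
Then n·(21, -6, 0) - (-11) = 23.
|n| = √(4 + 81 + 36) = 11, so the distance is |23|/11 = 23/11.

23/11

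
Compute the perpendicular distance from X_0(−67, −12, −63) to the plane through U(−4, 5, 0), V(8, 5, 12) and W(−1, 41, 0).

1

UV = (12, 0, 12) and UW = (3, 36, 0), so a normal is n = UV × UW = (−432, 36, 432).
n = (−432, 36, 432); n·P − 1908 = -612; |n| = 612; distance = 612/612 = 1.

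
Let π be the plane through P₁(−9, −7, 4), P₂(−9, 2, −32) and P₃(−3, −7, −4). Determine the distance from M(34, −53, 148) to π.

4

P₁P₂ = (0, 9, −36) and P₁P₃ = (6, 0, −8), so a normal is n = P₁P₂ × P₁P₃ = (−72, −216, −54).
d = |(-72)·34 + (-216)·(-53) + (-54)·148 − 1944| / √(5184 + 46656 + 2916) = |-936| / 234 = 4.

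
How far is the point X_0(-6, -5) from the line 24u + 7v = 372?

The normal to the line is n = (24, 7) with |n| = 25.
|n·X_0 − 372| = |-179 − 372| = 551, so the distance is 551/25.

551/25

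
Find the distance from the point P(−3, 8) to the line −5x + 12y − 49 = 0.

d = |(-5)·(-3) + 12·8 − 49| / √(25 + 144) = |62|/13 = 62/13.

62/13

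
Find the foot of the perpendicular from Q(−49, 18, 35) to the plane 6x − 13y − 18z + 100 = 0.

(-37, -8, -1)

n = (6, −13, −18), |n|² = 529, and n·Q − (-100) = -1058.
t = -1058/529 = -2, so the foot is Q − t·n = (−49, 18, 35) − (-2)·(6, −13, −18) = (−37, −8, −1).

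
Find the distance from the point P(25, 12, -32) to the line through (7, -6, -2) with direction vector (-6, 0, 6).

6√11

Direction vector d = (-6, 0, 6).
AP = (18, 18, -30), and AP × d = (108, 72, 108).
|AP × d|² = 28512 and |d|² = 72, so the distance is √(28512/72) = √396 = 6√11.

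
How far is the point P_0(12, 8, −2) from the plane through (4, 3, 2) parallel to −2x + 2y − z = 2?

Parallel planes share the normal n = (−2, 2, −1); since (4, 3, 2) lies on the plane, its equation is −2x + 2y − z = -4.
Then n·(12, 8, −2) − (−4) = −2.
|n| = √(4 + 4 + 1) = 3, so the distance is |-2|/3 = 2/3.

2/3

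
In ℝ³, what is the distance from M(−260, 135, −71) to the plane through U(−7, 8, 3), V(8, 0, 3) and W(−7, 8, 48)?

7

UV = (15, −8, 0) and UW = (0, 0, 45), so a normal is n = UV × UW = (−360, −675, 0).
Then n·(−260, 135, −71) − (−2880) = 5355.
|n| = √(129600 + 455625 + 0) = 765, so the distance is |5355|/765 = 7.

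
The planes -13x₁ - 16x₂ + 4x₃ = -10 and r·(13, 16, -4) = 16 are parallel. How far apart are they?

2/7

Divide the second equation by -1 to match normals: -13x₁ - 16x₂ + 4x₃ = -16.
Both planes have normal n = (-13, -16, 4), |n| = 21. Any point on the first plane is at distance |(-16) − (-10)|/|n| = 6/21 = 2/7 from the second.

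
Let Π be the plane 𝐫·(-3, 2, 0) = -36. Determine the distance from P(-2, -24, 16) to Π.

Normal vector n = (-3, 2, 0), and n·(-2, -24, 16) - (-36) = -6.
|n| = √(9 + 4 + 0) = √13, so the distance is |-6|/√13 = 6√13/13.

6√13/13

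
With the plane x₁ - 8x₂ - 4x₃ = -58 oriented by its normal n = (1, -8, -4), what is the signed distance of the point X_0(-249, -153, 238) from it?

9

n·X_0 − (-58) = 81.
|n| = 9, so the signed distance is 81/9 = 9.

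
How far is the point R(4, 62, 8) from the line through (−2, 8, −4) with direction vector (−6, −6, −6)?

Direction vector d = (−6, −6, −6).
AP = (6, 54, 12), and AP × d = (−252, −36, 288).
|AP × d|² = 147744 and |d|² = 108, so the distance is √(147744/108) = √1368 = 6√38.

6√38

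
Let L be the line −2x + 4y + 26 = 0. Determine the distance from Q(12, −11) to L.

21/√5

d = |(-2)·12 + 4·(-11) − (-26)| / √(4 + 16) = |-42|/(2√5) = 21/√5.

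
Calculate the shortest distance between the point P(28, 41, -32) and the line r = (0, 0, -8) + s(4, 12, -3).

√337

Direction vector d = (4, 12, -3).
AP = (28, 41, -24), and AP × d = (165, -12, 172).
|AP × d|² = 56953 and |d|² = 169, so the distance is √(56953/169) = √337.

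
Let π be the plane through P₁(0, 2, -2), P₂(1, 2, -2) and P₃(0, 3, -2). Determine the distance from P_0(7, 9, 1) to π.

P₁P₂ = (1, 0, 0) and P₁P₃ = (0, 1, 0), so a normal is n = P₁P₂ × P₁P₃ = (0, 0, 1).
Then n·(7, 9, 1) - (-2) = 3.
|n| = √(0 + 0 + 1) = 1, so the distance is |3|/1 = 3.

3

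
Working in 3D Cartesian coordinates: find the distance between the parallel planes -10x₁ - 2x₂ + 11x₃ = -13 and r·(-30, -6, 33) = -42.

1/15

Divide the second equation by 3 to match normals: -10x₁ - 2x₂ + 11x₃ = -14.
With common normal n = (-10, -2, 11) (|n| = 15), the distance is |(-13) − (-14)|/|n| = 1/15.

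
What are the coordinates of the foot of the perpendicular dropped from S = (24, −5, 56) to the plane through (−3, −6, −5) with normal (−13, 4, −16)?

(-15, 7, 8)

n = (−13, 4, −16), |n|² = 441, and n·S − 95 = -1323.
t = -1323/441 = -3, so the foot is S − t·n = (24, −5, 56) − (-3)·(−13, 4, −16) = (−15, 7, 8).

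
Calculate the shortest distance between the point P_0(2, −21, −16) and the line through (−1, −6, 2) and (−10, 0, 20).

A direction vector is d = (−9, 6, 18).
AP = (3, −15, −18); AP·d = -441, |AP|² = 558, |d|² = 441.
distance² = |AP|² − (AP·d)²/|d|² = 558 − 194481/441 = 117, so the distance is 3√13.

3√13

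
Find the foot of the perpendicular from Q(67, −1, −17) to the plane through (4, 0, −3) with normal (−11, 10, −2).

(34, 29, -23)

n = (−11, 10, −2), |n|² = 225, and n·Q − (-38) = -675.
t = -675/225 = -3, so the foot is Q − t·n = (67, −1, −17) − (-3)·(−11, 10, −2) = (34, 29, −23).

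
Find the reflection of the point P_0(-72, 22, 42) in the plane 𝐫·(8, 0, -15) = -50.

(-8, 22, -78)

With n = (8, 0, -15), the signed offset is (n·P_0 − (-50))/|n|² = -1156/289 = -4.
P_0' = P_0 − 2t·n = (-72, 22, 42) − (-8)·(8, 0, -15) = (-8, 22, -78).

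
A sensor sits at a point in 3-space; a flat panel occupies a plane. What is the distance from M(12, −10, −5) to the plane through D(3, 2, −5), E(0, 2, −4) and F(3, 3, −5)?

DE = (−3, 0, 1) and DF = (0, 1, 0), so a normal is n = DE × DF = (−1, 0, −3).
Then n·(12, −10, −5) − 12 = −9.
|n| = √(1 + 0 + 9) = √10, so the distance is |-9|/√10 = 9/√10.

9√10/10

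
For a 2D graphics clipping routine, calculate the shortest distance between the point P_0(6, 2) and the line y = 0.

2

d = |0·6 + 1·2 − 0| / √(0 + 1) = |2|/1 = 2.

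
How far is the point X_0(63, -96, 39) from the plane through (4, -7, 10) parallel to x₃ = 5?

Parallel planes share the normal n = (0, 0, 1); since (4, -7, 10) lies on the plane, its equation is x₃ = 10.
d = |1·39 − 10| / √(0 + 0 + 1) = |29| / 1 = 29.

29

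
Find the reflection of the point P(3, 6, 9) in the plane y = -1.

(3, -8, 9)

With n = (0, 1, 0), the signed offset is (n·P − (-1))/|n|² = 7/1 = 7.
P' = P − 2t·n = (3, 6, 9) − 14·(0, 1, 0) = (3, -8, 9).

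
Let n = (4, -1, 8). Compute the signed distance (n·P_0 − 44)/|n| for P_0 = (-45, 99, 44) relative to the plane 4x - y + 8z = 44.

29/9

n·P_0 − 44 = 29.
|n| = 9, so the signed distance is 29/9.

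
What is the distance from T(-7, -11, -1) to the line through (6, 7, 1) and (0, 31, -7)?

2√82

A direction vector is d = (-6, 24, -8).
AP = (-13, -18, -2), and AP × d = (192, -92, -420).
|AP × d|² = 221728 and |d|² = 676, so the distance is √(221728/676) = √328 = 2√82.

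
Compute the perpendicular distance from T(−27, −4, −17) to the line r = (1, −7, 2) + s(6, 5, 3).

Direction vector d = (6, 5, 3).
AP = (−28, 3, −19); AP·d = -210, |AP|² = 1154, |d|² = 70.
distance² = |AP|² − (AP·d)²/|d|² = 1154 − 44100/70 = 524, so the distance is 2√131.

2√131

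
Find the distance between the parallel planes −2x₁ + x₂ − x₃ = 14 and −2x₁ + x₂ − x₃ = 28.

7√6/3

With common normal n = (−2, 1, −1) (|n| = √6), the distance is |14 − 28|/|n| = 14/√6 = 7√6/3.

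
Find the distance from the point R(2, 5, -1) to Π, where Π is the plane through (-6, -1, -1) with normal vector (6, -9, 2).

6/11

The plane has equation n·(r − (-6, -1, -1)) = 0, i.e. n·r = -29.
n = (6, -9, 2); n·P − (-29) = -6; |n| = 11; distance = 6/11.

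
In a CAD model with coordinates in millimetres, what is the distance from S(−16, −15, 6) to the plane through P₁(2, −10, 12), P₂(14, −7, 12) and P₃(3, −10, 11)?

P₁P₂ = (12, 3, 0) and P₁P₃ = (1, 0, −1), so a normal is n = P₁P₂ × P₁P₃ = (−3, 12, −3).
Then n·(−16, −15, 6) − (−162) = 12.
|n| = √(9 + 144 + 9) = 9√2, so the distance is |12|/(9√2) = 2√2/3.

2√2/3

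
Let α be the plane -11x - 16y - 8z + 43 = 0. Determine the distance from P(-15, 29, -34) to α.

16/21

d = |(-11)·(-15) + (-16)·29 + (-8)·(-34) − (-43)| / √(121 + 256 + 64) = |16| / 21 = 16/21.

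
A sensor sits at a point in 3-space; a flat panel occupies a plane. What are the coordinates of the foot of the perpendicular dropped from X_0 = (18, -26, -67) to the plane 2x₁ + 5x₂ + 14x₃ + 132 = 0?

n = (2, 5, 14), |n|² = 225, and n·X_0 − (-132) = -900.
t = -900/225 = -4, so the foot is X_0 − t·n = (18, -26, -67) − (-4)·(2, 5, 14) = (26, -6, -11).

(26, -6, -11)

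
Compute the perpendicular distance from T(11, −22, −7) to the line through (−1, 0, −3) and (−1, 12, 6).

A direction vector is d = (0, 12, 9).
AP = (12, −22, −4), and AP × d = (−150, −108, 144).
|AP × d|² = 54900 and |d|² = 225, so the distance is √(54900/225) = √244 = 2√61.

2√61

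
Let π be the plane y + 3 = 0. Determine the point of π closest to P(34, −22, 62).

n = (0, 1, 0), |n|² = 1, and n·P − (-3) = -19.
t = -19/1 = -19, so the foot is P − t·n = (34, −22, 62) − (-19)·(0, 1, 0) = (34, −3, 62).

(34, -3, 62)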